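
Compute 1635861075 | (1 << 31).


1635861075 | (1 << 31) = 1635861075 | 2147483648 = 3783344723

3783344723


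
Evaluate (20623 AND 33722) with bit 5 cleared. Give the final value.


Step 1: 20623 & 33722 = 138
Step 2: 138 & ~(1 << 5) = 138

138


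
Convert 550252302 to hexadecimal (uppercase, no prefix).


550252302 = 20CC2F0E hex

20CC2F0E


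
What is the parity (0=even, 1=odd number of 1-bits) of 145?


0b10010001 has 3 ones => parity 1

1


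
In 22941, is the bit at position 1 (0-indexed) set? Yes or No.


0b101100110011101, bit 1 = 0. No

No


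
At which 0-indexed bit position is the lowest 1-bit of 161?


0b10100001. Lowest set bit at position 0

0


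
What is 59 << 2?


0b111011 << 2 = 0b11101100 = 236

236


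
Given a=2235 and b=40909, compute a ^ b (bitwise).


2235 ^ 40909 = 38774

38774


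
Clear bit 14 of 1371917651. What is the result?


1371917651 & ~(1 << 14) = 1371901267

1371901267


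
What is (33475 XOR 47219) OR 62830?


Step 1: 33475 ^ 47219 = 15024
Step 2: 15024 | 62830 = 65534

65534


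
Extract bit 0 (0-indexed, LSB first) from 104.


0b1101000, position 0 = 0

0


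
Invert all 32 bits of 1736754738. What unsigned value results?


1736754738 ^ 4294967295 = 2558212557

2558212557


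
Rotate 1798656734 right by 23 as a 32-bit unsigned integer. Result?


Rotate 0b1101011001101010101001011011110 right by 23 (32-bit) = 0b1101010101001011011110011010110 = 1789246678

1789246678


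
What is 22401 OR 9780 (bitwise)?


0b101011110000001 | 0b10011000110100 = 0b111011110110101 = 30645

30645


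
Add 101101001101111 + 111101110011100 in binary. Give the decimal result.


101101001101111 + 111101110011100 = 1101011000001011 = 54795

54795


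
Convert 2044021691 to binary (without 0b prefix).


2044021691 = 1111001110101010100101110111011 in binary

1111001110101010100101110111011


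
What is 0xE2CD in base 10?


E2CD hex = 58061 decimal

58061


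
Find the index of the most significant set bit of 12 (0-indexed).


0b1100. Highest set bit at position 3

3


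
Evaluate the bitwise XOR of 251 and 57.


0b11111011 ^ 0b111001 = 0b11000010 = 194

194


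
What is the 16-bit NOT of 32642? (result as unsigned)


~0b111111110000010 = 0b1000000001111101 = 32893 (16-bit unsigned)

32893


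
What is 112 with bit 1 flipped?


112 ^ (1 << 1) = 112 ^ 2 = 114

114


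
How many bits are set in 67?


0b1000011 has 3 set bits

3


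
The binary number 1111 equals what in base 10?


1111 in decimal = 15

15


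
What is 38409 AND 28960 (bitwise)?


0b1001011000001001 & 0b111000100100000 = 0b1000000000000 = 4096

4096


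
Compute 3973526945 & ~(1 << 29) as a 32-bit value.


3973526945 & ~(1 << 29) = 3436656033

3436656033


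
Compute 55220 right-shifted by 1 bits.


0b1101011110110100 >> 1 = 0b110101111011010 = 27610

27610


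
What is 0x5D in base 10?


5D hex = 93 decimal

93


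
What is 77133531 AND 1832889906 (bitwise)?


0b100100110001111011011011011 & 0b1101101001111111010111000110010 = 0b100000110001010011000010010 = 68724242

68724242


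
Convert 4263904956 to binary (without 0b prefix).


4263904956 = 11111110001001100000011010111100 in binary

11111110001001100000011010111100


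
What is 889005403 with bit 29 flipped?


889005403 ^ (1 << 29) = 889005403 ^ 536870912 = 352134491

352134491


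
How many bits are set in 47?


0b101111 has 5 set bits

5


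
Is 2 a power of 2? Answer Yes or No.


0b10. Only one bit set => Yes

Yes


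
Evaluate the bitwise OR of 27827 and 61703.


0b110110010110011 | 0b1111000100000111 = 0b1111110110110111 = 64951

64951


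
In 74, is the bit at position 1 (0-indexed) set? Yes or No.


0b1001010, bit 1 = 1. Yes

Yes


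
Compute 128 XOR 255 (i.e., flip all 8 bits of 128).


128 ^ 255 = 127

127


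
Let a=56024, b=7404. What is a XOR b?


56024 ^ 7404 = 50740

50740


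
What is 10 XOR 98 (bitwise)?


0b1010 ^ 0b1100010 = 0b1101000 = 104

104


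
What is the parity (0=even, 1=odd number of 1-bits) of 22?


0b10110 has 3 ones => parity 1

1


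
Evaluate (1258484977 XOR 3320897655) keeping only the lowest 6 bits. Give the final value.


Step 1: 1258484977 ^ 3320897655 = 2398229638
Step 2: 2398229638 & 63 = 6

6


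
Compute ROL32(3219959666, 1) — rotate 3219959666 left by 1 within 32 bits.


Rotate 0b10111111111011001010111101110010 left by 1 (32-bit) = 0b1111111110110010101111011100101 = 2144952037

2144952037


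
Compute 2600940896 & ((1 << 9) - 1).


2600940896 & 511 = 352

352


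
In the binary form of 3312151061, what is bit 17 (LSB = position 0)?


0b11000101011010110110101000010101, position 17 = 1

1


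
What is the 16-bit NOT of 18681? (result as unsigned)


~0b100100011111001 = 0b1011011100000110 = 46854 (16-bit unsigned)

46854


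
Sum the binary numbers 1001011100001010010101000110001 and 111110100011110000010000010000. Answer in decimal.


1001011100001010010101000110001 + 111110100011110000010000010000 = 10001010000101000010111001000001 = 2316578369

2316578369


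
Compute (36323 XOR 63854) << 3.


Step 1: 36323 ^ 63854 = 29837
Step 2: 29837 << 3 = 238696

238696


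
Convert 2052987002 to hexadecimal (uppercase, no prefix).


2052987002 = 7A5E187A hex

7A5E187A


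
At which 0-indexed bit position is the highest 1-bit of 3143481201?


0b10111011010111011011011101110001. Highest set bit at position 31

31


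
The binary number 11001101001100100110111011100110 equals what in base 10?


11001101001100100110111011100110 in decimal = 3442634470

3442634470


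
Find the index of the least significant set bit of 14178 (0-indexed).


0b11011101100010. Lowest set bit at position 1

1


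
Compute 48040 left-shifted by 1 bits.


0b1011101110101000 << 1 = 0b10111011101010000 = 96080

96080


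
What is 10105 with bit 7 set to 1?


10105 | (1 << 7) = 10105 | 128 = 10233

10233


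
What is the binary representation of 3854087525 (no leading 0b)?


3854087525 = 11100101101110001011010101100101 in binary

11100101101110001011010101100101


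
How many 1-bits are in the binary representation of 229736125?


0b1101101100010111111010111101 has 19 set bits

19


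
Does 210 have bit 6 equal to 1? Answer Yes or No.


0b11010010, bit 6 = 1. Yes

Yes


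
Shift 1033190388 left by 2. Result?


0b111101100101010011101111110100 << 2 = 0b11110110010101001110111111010000 = 4132761552

4132761552


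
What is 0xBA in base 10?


BA hex = 186 decimal

186


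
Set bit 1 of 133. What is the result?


133 | (1 << 1) = 133 | 2 = 135

135


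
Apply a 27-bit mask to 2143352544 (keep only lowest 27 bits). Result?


2143352544 & 134217727 = 130086624

130086624


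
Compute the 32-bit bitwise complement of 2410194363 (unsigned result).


~0b10001111101010001010010110111011 = 0b1110000010101110101101001000100 = 1884772932 (32-bit unsigned)

1884772932


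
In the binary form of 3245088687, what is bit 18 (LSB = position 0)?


0b11000001011011000001111110101111, position 18 = 1

1


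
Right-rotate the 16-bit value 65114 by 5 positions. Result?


Rotate 0b1111111001011010 right by 5 (16-bit) = 0b1101011111110010 = 55282

55282


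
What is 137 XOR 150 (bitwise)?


0b10001001 ^ 0b10010110 = 0b11111 = 31

31


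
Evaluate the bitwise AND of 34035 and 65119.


0b1000010011110011 & 0b1111111001011111 = 0b1000010001010011 = 33875

33875


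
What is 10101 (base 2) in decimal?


10101 in decimal = 21

21


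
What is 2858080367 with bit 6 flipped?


2858080367 ^ (1 << 6) = 2858080367 ^ 64 = 2858080303

2858080303


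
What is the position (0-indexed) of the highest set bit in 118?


0b1110110. Highest set bit at position 6

6


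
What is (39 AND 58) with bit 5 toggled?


Step 1: 39 & 58 = 34
Step 2: 34 ^ (1 << 5) = 34 ^ 32 = 2

2


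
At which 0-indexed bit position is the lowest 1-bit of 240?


0b11110000. Lowest set bit at position 4

4


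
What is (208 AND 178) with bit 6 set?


Step 1: 208 & 178 = 144
Step 2: 144 | (1 << 6) = 144 | 64 = 208

208


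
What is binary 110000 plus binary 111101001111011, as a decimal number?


110000 + 111101001111011 = 111101010101011 = 31403

31403


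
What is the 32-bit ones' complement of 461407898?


461407898 ^ 4294967295 = 3833559397

3833559397


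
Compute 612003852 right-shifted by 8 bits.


0b100100011110100111000000001100 >> 8 = 0b1001000111101001110000 = 2390640

2390640


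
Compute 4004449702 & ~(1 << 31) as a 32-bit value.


4004449702 & ~(1 << 31) = 1856966054

1856966054


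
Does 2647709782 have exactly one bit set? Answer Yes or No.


0b10011101110100001101100001010110. Multiple bits set => No

No


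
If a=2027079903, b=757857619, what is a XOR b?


2027079903 ^ 757857619 = 1442395532

1442395532


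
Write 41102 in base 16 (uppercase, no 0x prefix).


41102 = A08E hex

A08E


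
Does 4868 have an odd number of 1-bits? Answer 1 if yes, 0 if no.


0b1001100000100 has 4 ones => parity 0

0


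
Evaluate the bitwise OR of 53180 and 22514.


0b1100111110111100 | 0b101011111110010 = 0b1101111111111110 = 57342

57342


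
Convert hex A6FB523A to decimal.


A6FB523A hex = 2801488442 decimal

2801488442


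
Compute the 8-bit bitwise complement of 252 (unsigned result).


~0b11111100 = 0b11 = 3 (8-bit unsigned)

3


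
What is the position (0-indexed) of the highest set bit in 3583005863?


0b11010101100100000101010010100111. Highest set bit at position 31

31


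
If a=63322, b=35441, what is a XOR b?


63322 ^ 35441 = 32043

32043


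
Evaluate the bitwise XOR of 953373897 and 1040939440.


0b111000110100110101010011001001 ^ 0b111110000010110111100110110000 = 0b110110110000010110101111001 = 114830713

114830713


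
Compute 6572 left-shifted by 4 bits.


0b1100110101100 << 4 = 0b11001101011000000 = 105152

105152


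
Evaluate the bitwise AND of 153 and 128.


0b10011001 & 0b10000000 = 0b10000000 = 128

128


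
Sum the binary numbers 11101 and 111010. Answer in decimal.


11101 + 111010 = 1010111 = 87

87


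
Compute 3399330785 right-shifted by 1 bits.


0b11001010100111011010101111100001 >> 1 = 0b1100101010011101101010111110000 = 1699665392

1699665392


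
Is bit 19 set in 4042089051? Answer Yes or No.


0b11110000111011010110001001011011, bit 19 = 1. Yes

Yes


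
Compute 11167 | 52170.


0b10101110011111 | 0b1100101111001010 = 0b1110101111011111 = 60383

60383


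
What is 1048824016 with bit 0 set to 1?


1048824016 | (1 << 0) = 1048824016 | 1 = 1048824017

1048824017


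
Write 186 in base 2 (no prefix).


186 = 10111010 in binary

10111010


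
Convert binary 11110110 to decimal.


11110110 in decimal = 246

246


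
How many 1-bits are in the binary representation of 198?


0b11000110 has 4 set bits

4


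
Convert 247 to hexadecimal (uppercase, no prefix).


247 = F7 hex

F7


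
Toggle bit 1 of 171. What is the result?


171 ^ (1 << 1) = 171 ^ 2 = 169

169


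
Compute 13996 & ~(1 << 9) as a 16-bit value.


13996 & ~(1 << 9) = 13484

13484


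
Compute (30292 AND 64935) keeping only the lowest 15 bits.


Step 1: 30292 & 64935 = 29700
Step 2: 29700 & 32767 = 29700

29700


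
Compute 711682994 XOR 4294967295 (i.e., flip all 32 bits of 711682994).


711682994 ^ 4294967295 = 3583284301

3583284301


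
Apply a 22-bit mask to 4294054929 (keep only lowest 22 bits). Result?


4294054929 & 4194303 = 3281937

3281937


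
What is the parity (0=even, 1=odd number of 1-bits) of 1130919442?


0b1000011011010000111011000010010 has 13 ones => parity 1

1


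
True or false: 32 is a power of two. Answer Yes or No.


0b100000. Only one bit set => Yes

Yes


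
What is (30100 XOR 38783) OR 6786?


Step 1: 30100 ^ 38783 = 58091
Step 2: 58091 | 6786 = 64235

64235


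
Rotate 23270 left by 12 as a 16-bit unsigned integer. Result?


Rotate 0b101101011100110 left by 12 (16-bit) = 0b110010110101110 = 26030

26030


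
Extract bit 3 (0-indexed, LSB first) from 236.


0b11101100, position 3 = 1

1


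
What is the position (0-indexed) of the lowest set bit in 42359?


0b1010010101110111. Lowest set bit at position 0

0


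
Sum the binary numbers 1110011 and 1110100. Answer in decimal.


1110011 + 1110100 = 11100111 = 231

231


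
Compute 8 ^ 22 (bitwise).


0b1000 ^ 0b10110 = 0b11110 = 30

30


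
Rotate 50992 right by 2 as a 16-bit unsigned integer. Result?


Rotate 0b1100011100110000 right by 2 (16-bit) = 0b11000111001100 = 12748

12748


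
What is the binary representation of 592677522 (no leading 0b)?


592677522 = 100011010100111000101010010010 in binary

100011010100111000101010010010


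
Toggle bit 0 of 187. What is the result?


187 ^ (1 << 0) = 187 ^ 1 = 186

186


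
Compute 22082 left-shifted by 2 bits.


0b101011001000010 << 2 = 0b10101100100001000 = 88328

88328


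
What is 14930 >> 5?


0b11101001010010 >> 5 = 0b111010010 = 466

466


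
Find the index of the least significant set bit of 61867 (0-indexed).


0b1111000110101011. Lowest set bit at position 0

0


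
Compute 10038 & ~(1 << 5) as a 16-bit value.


10038 & ~(1 << 5) = 10006

10006


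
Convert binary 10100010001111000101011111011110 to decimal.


10100010001111000101011111011110 in decimal = 2721863646

2721863646


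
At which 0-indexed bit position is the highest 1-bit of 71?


0b1000111. Highest set bit at position 6

6


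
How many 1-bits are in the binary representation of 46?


0b101110 has 4 set bits

4


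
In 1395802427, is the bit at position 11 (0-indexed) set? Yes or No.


0b1010011001100100100000100111011, bit 11 = 0. No

No


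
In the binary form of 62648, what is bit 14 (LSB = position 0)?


0b1111010010111000, position 14 = 1

1


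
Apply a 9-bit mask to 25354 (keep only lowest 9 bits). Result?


25354 & 511 = 266

266


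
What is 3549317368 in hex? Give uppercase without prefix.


3549317368 = D38E48F8 hex

D38E48F8


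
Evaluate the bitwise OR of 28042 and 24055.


0b110110110001010 | 0b101110111110111 = 0b111110111111111 = 32255

32255


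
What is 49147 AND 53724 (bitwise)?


0b1011111111111011 & 0b1101000111011100 = 0b1001000111011000 = 37336

37336


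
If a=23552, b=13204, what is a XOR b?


23552 ^ 13204 = 28564

28564


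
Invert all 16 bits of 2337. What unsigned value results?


2337 ^ 65535 = 63198

63198


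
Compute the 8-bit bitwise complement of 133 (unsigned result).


~0b10000101 = 0b1111010 = 122 (8-bit unsigned)

122


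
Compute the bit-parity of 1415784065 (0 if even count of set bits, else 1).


0b1010100011000110010011010000001 has 12 ones => parity 0

0


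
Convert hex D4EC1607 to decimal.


D4EC1607 hex = 3572241927 decimal

3572241927


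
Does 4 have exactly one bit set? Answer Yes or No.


0b100. Only one bit set => Yes

Yes


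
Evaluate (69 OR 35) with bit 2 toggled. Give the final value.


Step 1: 69 | 35 = 103
Step 2: 103 ^ (1 << 2) = 103 ^ 4 = 99

99


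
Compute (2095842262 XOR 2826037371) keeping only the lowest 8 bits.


Step 1: 2095842262 ^ 2826037371 = 3567119277
Step 2: 3567119277 & 255 = 173

173


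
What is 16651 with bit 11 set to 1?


16651 | (1 << 11) = 16651 | 2048 = 18699

18699


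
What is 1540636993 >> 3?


0b1011011110101000100000101000001 >> 3 = 0b1011011110101000100000101000 = 192579624

192579624


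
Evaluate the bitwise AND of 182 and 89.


0b10110110 & 0b1011001 = 0b10000 = 16

16


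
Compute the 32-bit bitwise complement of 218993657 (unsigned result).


~0b1101000011011001001111111001 = 0b11110010111100100110110000000110 = 4075973638 (32-bit unsigned)

4075973638


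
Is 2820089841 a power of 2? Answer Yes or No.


0b10101000000101110010011111110001. Multiple bits set => No

No


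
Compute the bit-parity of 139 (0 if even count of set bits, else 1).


0b10001011 has 4 ones => parity 0

0


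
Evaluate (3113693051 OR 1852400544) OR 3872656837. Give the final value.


Step 1: 3113693051 | 1852400544 = 4294930427
Step 2: 4294930427 | 3872656837 = 4294930431

4294930431


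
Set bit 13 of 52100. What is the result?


52100 | (1 << 13) = 52100 | 8192 = 60292

60292


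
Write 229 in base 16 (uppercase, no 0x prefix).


229 = E5 hex

E5


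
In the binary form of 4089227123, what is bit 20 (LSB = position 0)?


0b11110011101111001010011101110011, position 20 = 1

1


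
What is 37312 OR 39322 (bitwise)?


0b1001000111000000 | 0b1001100110011010 = 0b1001100111011010 = 39386

39386


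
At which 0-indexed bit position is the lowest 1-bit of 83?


0b1010011. Lowest set bit at position 0

0


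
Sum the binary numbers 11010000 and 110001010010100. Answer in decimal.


11010000 + 110001010010100 = 110001101100100 = 25444

25444


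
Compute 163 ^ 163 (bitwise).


0b10100011 ^ 0b10100011 = 0b0 = 0

0


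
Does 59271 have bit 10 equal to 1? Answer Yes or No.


0b1110011110000111, bit 10 = 1. Yes

Yes


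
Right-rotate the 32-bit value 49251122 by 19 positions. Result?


Rotate 0b10111011111000001100110010 right by 19 (32-bit) = 0b11110000011001100100000001011101 = 4033232989

4033232989


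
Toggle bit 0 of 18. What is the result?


18 ^ (1 << 0) = 18 ^ 1 = 19

19


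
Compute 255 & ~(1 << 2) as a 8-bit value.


255 & ~(1 << 2) = 251

251


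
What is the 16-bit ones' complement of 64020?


64020 ^ 65535 = 1515

1515


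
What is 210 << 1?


0b11010010 << 1 = 0b110100100 = 420

420


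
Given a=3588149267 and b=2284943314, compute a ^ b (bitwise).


3588149267 ^ 2284943314 = 1575987137

1575987137


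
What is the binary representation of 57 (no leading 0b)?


57 = 111001 in binary

111001


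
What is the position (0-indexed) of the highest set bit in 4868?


0b1001100000100. Highest set bit at position 12

12


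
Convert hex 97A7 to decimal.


97A7 hex = 38823 decimal

38823


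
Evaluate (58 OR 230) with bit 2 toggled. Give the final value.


Step 1: 58 | 230 = 254
Step 2: 254 ^ (1 << 2) = 254 ^ 4 = 250

250


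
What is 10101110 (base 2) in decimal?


10101110 in decimal = 174

174


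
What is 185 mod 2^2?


185 & 3 = 1

1


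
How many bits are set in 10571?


0b10100101001011 has 7 set bits

7


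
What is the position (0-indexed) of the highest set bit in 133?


0b10000101. Highest set bit at position 7

7


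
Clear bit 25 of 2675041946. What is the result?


2675041946 & ~(1 << 25) = 2641487514

2641487514


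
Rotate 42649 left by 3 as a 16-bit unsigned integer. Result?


Rotate 0b1010011010011001 left by 3 (16-bit) = 0b11010011001101 = 13517

13517


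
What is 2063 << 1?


0b100000001111 << 1 = 0b1000000011110 = 4126

4126


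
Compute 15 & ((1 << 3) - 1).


15 & 7 = 7

7


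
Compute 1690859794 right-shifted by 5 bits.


0b1100100110010000111100100010010 >> 5 = 0b11001001100100001111001000 = 52839368

52839368


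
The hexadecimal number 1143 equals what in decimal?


1143 hex = 4419 decimal

4419


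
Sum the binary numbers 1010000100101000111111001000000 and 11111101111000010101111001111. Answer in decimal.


1010000100101000111111001000000 + 11111101111000010101111001111 = 1110000010100001010101000001111 = 1884334607

1884334607


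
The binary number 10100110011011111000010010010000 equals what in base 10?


10100110011011111000010010010000 in decimal = 2792326288

2792326288


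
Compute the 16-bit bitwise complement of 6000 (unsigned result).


~0b1011101110000 = 0b1110100010001111 = 59535 (16-bit unsigned)

59535


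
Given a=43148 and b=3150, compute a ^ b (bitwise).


43148 ^ 3150 = 42178

42178


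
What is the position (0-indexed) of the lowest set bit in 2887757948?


0b10101100000111111011000001111100. Lowest set bit at position 2

2


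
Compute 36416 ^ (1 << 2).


36416 ^ (1 << 2) = 36416 ^ 4 = 36420

36420


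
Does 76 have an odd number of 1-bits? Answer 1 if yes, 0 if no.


0b1001100 has 3 ones => parity 1

1


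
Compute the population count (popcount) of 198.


0b11000110 has 4 set bits

4


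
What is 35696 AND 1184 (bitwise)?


0b1000101101110000 & 0b10010100000 = 0b100000 = 32

32


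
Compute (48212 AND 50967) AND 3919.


Step 1: 48212 & 50967 = 33812
Step 2: 33812 & 3919 = 1028

1028


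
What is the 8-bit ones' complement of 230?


230 ^ 255 = 25

25


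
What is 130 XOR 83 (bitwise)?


0b10000010 ^ 0b1010011 = 0b11010001 = 209

209


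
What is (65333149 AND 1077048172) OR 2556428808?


Step 1: 65333149 & 1077048172 = 2122508
Step 2: 2122508 | 2556428808 = 2556453644

2556453644


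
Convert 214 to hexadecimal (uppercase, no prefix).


214 = D6 hex

D6


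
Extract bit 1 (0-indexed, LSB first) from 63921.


0b1111100110110001, position 1 = 0

0


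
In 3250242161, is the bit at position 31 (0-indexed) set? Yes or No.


0b11000001101110101100001001110001, bit 31 = 1. Yes

Yes


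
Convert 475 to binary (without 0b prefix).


475 = 111011011 in binary

111011011


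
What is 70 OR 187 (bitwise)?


0b1000110 | 0b10111011 = 0b11111111 = 255

255


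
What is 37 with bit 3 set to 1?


37 | (1 << 3) = 37 | 8 = 45

45


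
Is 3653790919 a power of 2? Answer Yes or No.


0b11011001110010000110110011000111. Multiple bits set => No

No


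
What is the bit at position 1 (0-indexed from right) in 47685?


0b1011101001000101, position 1 = 0

0


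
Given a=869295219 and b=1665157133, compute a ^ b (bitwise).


869295219 ^ 1665157133 = 1351625854

1351625854


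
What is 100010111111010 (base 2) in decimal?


100010111111010 in decimal = 17914

17914


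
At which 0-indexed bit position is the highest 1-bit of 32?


0b100000. Highest set bit at position 5

5


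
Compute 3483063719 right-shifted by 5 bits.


0b11001111100110110101010110100111 >> 5 = 0b110011111001101101010101101 = 108845741

108845741


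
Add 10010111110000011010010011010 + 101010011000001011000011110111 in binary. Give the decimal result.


10010111110000011010010011010 + 101010011000001011000011110111 = 111101010110001110010110010001 = 1029236113

1029236113


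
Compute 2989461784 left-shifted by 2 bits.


0b10110010001011111001000100011000 << 2 = 0b1011001000101111100100010001100000 = 11957847136

11957847136


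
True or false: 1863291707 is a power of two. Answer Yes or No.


0b1101111000011111001001100111011. Multiple bits set => No

No


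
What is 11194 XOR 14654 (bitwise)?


0b10101110111010 ^ 0b11100100111110 = 0b1001010000100 = 4740

4740


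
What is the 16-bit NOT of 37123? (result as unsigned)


~0b1001000100000011 = 0b110111011111100 = 28412 (16-bit unsigned)

28412


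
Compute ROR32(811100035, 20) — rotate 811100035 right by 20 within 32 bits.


Rotate 0b110000010110000110011110000011 right by 20 (32-bit) = 0b10000110011110000011001100000101 = 2256024325

2256024325


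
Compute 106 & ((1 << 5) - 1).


106 & 31 = 10

10


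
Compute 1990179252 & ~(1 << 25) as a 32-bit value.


1990179252 & ~(1 << 25) = 1956624820

1956624820


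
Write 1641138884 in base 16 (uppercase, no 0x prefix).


1641138884 = 61D1CAC4 hex

61D1CAC4


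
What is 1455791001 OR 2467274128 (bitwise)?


0b1010110110001011001101110011001 | 0b10010011000011111001110110010000 = 0b11010111110011111001111110011001 = 3620708249

3620708249


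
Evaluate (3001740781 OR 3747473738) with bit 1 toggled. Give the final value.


Step 1: 3001740781 | 3747473738 = 4294962671
Step 2: 4294962671 ^ (1 << 1) = 4294962671 ^ 2 = 4294962669

4294962669


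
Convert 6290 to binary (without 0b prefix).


6290 = 1100010010010 in binary

1100010010010


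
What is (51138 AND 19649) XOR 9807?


Step 1: 51138 & 19649 = 17600
Step 2: 17600 ^ 9807 = 25231

25231


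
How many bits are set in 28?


0b11100 has 3 set bits

3


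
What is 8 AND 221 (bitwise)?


0b1000 & 0b11011101 = 0b1000 = 8

8


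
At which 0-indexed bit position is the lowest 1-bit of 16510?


0b100000001111110. Lowest set bit at position 1

1


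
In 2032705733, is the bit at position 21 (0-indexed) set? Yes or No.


0b1111001001010001010000011000101, bit 21 = 1. Yes

Yes


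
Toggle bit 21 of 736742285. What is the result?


736742285 ^ (1 << 21) = 736742285 ^ 2097152 = 734645133

734645133


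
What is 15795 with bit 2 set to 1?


15795 | (1 << 2) = 15795 | 4 = 15799

15799


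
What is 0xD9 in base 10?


D9 hex = 217 decimal

217


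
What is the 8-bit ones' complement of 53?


53 ^ 255 = 202

202


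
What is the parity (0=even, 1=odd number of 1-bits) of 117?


0b1110101 has 5 ones => parity 1

1


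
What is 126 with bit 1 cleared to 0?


126 & ~(1 << 1) = 124

124


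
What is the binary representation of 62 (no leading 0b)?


62 = 111110 in binary

111110


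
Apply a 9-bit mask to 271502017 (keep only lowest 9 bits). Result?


271502017 & 511 = 193

193


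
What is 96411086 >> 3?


0b101101111110001110111001110 >> 3 = 0b101101111110001110111001 = 12051385

12051385


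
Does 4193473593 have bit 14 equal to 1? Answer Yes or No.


0b11111001111100110101010000111001, bit 14 = 1. Yes

Yes


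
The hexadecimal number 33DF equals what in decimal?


33DF hex = 13279 decimal

13279


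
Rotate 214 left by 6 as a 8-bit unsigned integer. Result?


Rotate 0b11010110 left by 6 (8-bit) = 0b10110101 = 181

181


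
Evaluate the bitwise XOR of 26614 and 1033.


0b110011111110110 ^ 0b10000001001 = 0b110001111111111 = 25599

25599


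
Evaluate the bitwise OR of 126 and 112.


0b1111110 | 0b1110000 = 0b1111110 = 126

126


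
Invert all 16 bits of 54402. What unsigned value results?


54402 ^ 65535 = 11133

11133


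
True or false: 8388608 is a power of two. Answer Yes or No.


0b100000000000000000000000. Only one bit set => Yes

Yes


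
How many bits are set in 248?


0b11111000 has 5 set bits

5


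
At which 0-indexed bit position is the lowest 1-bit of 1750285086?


0b1101000010100110011101100011110. Lowest set bit at position 1

1


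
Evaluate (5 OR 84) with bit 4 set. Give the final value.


Step 1: 5 | 84 = 85
Step 2: 85 | (1 << 4) = 85 | 16 = 85

85


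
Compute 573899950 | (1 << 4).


573899950 | (1 << 4) = 573899950 | 16 = 573899966

573899966


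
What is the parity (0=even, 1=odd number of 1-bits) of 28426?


0b110111100001010 has 8 ones => parity 0

0


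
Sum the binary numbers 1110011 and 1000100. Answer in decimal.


1110011 + 1000100 = 10110111 = 183

183


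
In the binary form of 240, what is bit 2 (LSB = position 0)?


0b11110000, position 2 = 0

0


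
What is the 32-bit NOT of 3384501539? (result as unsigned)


~0b11001001101110110110010100100011 = 0b110110010001001001101011011100 = 910465756 (32-bit unsigned)

910465756


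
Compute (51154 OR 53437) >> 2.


Step 1: 51154 | 53437 = 55295
Step 2: 55295 >> 2 = 13823

13823


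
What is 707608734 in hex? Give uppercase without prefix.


707608734 = 2A2D409E hex

2A2D409E


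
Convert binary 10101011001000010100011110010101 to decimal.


10101011001000010100011110010101 in decimal = 2871084949

2871084949


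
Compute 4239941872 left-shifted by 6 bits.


0b11111100101110000110000011110000 << 6 = 0b11111100101110000110000011110000000000 = 271356279808

271356279808


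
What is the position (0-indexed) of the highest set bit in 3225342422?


0b11000000001111101101000111010110. Highest set bit at position 31

31


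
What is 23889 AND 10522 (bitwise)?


0b101110101010001 & 0b10100100011010 = 0b100100010000 = 2320

2320


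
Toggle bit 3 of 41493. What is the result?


41493 ^ (1 << 3) = 41493 ^ 8 = 41501

41501


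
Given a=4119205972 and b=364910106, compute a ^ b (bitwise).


4119205972 ^ 364910106 = 3762687566

3762687566


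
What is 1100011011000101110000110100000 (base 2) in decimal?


1100011011000101110000110100000 in decimal = 1667424672

1667424672


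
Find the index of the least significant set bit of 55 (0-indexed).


0b110111. Lowest set bit at position 0

0


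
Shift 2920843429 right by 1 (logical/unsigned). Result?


0b10101110000110001000100010100101 >> 1 = 0b1010111000011000100010001010010 = 1460421714

1460421714


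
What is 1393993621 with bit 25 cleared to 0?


1393993621 & ~(1 << 25) = 1360439189

1360439189


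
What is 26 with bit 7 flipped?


26 ^ (1 << 7) = 26 ^ 128 = 154

154


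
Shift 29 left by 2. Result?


0b11101 << 2 = 0b1110100 = 116

116


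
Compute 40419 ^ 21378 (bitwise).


0b1001110111100011 ^ 0b101001110000010 = 0b1100111001100001 = 52833

52833


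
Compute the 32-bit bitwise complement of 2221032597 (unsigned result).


~0b10000100011000100100010010010101 = 0b1111011100111011011101101101010 = 2073934698 (32-bit unsigned)

2073934698


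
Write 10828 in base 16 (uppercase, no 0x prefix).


10828 = 2A4C hex

2A4C


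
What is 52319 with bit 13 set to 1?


52319 | (1 << 13) = 52319 | 8192 = 60511

60511


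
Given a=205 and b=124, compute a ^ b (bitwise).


205 ^ 124 = 177

177


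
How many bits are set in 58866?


0b1110010111110010 has 10 set bits

10


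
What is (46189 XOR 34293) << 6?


Step 1: 46189 ^ 34293 = 12696
Step 2: 12696 << 6 = 812544

812544


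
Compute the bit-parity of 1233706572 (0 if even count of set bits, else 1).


0b1001001100010001101111001001100 has 14 ones => parity 0

0


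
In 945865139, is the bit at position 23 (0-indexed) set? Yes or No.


0b111000011000001100000110110011, bit 23 = 0. No

No


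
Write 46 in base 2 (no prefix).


46 = 101110 in binary

101110


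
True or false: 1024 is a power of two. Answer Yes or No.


0b10000000000. Only one bit set => Yes

Yes


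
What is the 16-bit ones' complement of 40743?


40743 ^ 65535 = 24792

24792


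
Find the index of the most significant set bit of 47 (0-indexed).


0b101111. Highest set bit at position 5

5


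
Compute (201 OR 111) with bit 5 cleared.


Step 1: 201 | 111 = 239
Step 2: 239 & ~(1 << 5) = 207

207


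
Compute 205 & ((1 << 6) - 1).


205 & 63 = 13

13


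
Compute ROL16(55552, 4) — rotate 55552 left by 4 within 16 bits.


Rotate 0b1101100100000000 left by 4 (16-bit) = 0b1001000000001101 = 36877

36877


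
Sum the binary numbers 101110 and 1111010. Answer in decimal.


101110 + 1111010 = 10101000 = 168

168


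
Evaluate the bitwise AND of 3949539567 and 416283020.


0b11101011011010010011000011101111 & 0b11000110011111111100110001100 = 0b1000010010010011000010001100 = 139014284

139014284


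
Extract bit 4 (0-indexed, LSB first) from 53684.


0b1101000110110100, position 4 = 1

1


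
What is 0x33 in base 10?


33 hex = 51 decimal

51


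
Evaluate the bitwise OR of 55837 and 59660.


0b1101101000011101 | 0b1110100100001100 = 0b1111101100011101 = 64285

64285


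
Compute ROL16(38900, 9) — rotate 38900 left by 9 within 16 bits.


Rotate 0b1001011111110100 left by 9 (16-bit) = 0b1110100100101111 = 59695

59695


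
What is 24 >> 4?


0b11000 >> 4 = 0b1 = 1

1


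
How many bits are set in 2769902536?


0b10100101000110010101101111001000 has 15 set bits

15


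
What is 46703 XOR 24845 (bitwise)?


0b1011011001101111 ^ 0b110000100001101 = 0b1101011101100010 = 55138

55138


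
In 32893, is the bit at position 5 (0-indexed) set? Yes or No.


0b1000000001111101, bit 5 = 1. Yes

Yes


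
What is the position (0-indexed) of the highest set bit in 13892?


0b11011001000100. Highest set bit at position 13

13


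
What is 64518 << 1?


0b1111110000000110 << 1 = 0b11111100000001100 = 129036

129036


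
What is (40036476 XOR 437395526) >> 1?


Step 1: 40036476 ^ 437395526 = 410044474
Step 2: 410044474 >> 1 = 205022237

205022237


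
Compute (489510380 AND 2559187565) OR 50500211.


Step 1: 489510380 & 2559187565 = 403181676
Step 2: 403181676 | 50500211 = 453677695

453677695


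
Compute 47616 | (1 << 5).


47616 | (1 << 5) = 47616 | 32 = 47648

47648


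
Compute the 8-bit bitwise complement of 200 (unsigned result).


~0b11001000 = 0b110111 = 55 (8-bit unsigned)

55


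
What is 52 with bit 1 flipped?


52 ^ (1 << 1) = 52 ^ 2 = 54

54


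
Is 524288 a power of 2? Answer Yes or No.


0b10000000000000000000. Only one bit set => Yes

Yes


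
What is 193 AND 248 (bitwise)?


0b11000001 & 0b11111000 = 0b11000000 = 192

192


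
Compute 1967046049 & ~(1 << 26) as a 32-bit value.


1967046049 & ~(1 << 26) = 1899937185

1899937185


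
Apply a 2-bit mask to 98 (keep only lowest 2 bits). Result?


98 & 3 = 2

2


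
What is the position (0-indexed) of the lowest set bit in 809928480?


0b110000010001101000011100100000. Lowest set bit at position 5

5


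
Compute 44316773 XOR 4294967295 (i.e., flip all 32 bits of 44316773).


44316773 ^ 4294967295 = 4250650522

4250650522


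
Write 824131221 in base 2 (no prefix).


824131221 = 110001000111110011111010010101 in binary

110001000111110011111010010101


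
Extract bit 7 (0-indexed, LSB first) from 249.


0b11111001, position 7 = 1

1


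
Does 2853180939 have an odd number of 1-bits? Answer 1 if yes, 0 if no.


0b10101010000100000001011000001011 has 11 ones => parity 1

1


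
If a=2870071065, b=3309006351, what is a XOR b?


2870071065 ^ 3309006351 = 1848287510

1848287510


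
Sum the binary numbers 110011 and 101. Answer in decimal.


110011 + 101 = 111000 = 56

56


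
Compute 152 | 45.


0b10011000 | 0b101101 = 0b10111101 = 189

189


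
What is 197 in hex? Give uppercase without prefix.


197 = C5 hex

C5


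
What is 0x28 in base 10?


28 hex = 40 decimal

40


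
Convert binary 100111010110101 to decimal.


100111010110101 in decimal = 20149

20149


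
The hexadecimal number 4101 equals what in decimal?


4101 hex = 16641 decimal

16641


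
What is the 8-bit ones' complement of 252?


252 ^ 255 = 3

3


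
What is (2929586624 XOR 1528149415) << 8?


Step 1: 2929586624 ^ 1528149415 = 4119348327
Step 2: 4119348327 << 8 = 1054553171712

1054553171712


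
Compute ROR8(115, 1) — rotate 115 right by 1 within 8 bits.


Rotate 0b1110011 right by 1 (8-bit) = 0b10111001 = 185

185


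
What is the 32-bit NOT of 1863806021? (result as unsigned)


~0b1101111000101110110110001000101 = 0b10010000111010001001001110111010 = 2431161274 (32-bit unsigned)

2431161274


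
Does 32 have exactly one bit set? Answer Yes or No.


0b100000. Only one bit set => Yes

Yes


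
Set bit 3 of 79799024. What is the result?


79799024 | (1 << 3) = 79799024 | 8 = 79799032

79799032


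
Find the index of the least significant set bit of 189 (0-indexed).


0b10111101. Lowest set bit at position 0

0


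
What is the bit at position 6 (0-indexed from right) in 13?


0b1101, position 6 = 0

0


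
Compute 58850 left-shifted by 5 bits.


0b1110010111100010 << 5 = 0b111001011110001000000 = 1883200

1883200


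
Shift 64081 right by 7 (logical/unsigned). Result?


0b1111101001010001 >> 7 = 0b111110100 = 500

500


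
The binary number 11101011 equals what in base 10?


11101011 in decimal = 235

235


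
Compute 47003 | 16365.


0b1011011110011011 | 0b11111111101101 = 0b1011111111111111 = 49151

49151


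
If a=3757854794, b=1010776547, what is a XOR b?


3757854794 ^ 1010776547 = 3821234601

3821234601


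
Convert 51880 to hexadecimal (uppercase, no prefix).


51880 = CAA8 hex

CAA8


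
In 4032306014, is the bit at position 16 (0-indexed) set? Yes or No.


0b11110000010110000001101101011110, bit 16 = 0. No

No


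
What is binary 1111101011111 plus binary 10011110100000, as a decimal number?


1111101011111 + 10011110100000 = 100011011111111 = 18175

18175


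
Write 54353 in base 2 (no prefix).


54353 = 1101010001010001 in binary

1101010001010001


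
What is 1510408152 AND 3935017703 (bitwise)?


0b1011010000001101111111111011000 & 0b11101010100010111001101011100111 = 0b1001010000000101001101011000000 = 1241684672

1241684672


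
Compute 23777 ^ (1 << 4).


23777 ^ (1 << 4) = 23777 ^ 16 = 23793

23793


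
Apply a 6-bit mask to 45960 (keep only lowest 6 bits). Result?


45960 & 63 = 8

8


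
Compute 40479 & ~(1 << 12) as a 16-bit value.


40479 & ~(1 << 12) = 36383

36383


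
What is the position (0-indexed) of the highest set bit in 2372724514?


0b10001101011011001110011100100010. Highest set bit at position 31

31


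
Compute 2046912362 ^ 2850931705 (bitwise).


0b1111010000000010110011101101010 ^ 0b10101001111011011100001111111001 = 0b11010011111011001010010010010011 = 3555501203

3555501203


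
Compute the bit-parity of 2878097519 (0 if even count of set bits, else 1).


0b10101011100011000100100001101111 has 16 ones => parity 0

0


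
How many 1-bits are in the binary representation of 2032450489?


0b1111001001001001011101110111001 has 18 set bits

18


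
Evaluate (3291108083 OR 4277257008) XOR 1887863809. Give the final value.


Step 1: 3291108083 | 4277257008 = 4277916659
Step 2: 4277916659 ^ 1887863809 = 2390579186

2390579186


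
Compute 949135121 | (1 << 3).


949135121 | (1 << 3) = 949135121 | 8 = 949135129

949135129


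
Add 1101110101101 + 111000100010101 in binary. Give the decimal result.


1101110101101 + 111000100010101 = 1000110011000010 = 36034

36034


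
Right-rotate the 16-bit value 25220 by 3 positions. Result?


Rotate 0b110001010000100 right by 3 (16-bit) = 0b1000110001010000 = 35920

35920


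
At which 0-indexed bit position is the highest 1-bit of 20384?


0b100111110100000. Highest set bit at position 14

14


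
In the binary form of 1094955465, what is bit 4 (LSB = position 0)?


0b1000001010000111011000111001001, position 4 = 0

0


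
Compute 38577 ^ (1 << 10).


38577 ^ (1 << 10) = 38577 ^ 1024 = 37553

37553


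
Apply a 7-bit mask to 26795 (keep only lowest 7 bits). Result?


26795 & 127 = 43

43


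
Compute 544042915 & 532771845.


0b100000011011010110111110100011 & 0b11111110000010111010000000101 = 0b10000010110010000000001 = 4285441

4285441
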